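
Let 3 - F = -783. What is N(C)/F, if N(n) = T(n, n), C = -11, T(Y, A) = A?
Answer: -11/786 ≈ -0.013995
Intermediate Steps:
F = 786 (F = 3 - 1*(-783) = 3 + 783 = 786)
N(n) = n
N(C)/F = -11/786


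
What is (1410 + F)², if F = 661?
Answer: 4289041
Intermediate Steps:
(1410 + F)² = (1410 + 661)² = 2071² = 4289041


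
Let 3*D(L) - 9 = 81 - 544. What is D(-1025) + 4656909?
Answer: 13970273/3 ≈ 4.6568e+6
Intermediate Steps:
D(L) = -454/3 (D(L) = 3 + (81 - 544)/3 = 3 + (⅓)*(-463) = 3 - 463/3 = -454/3)
D(-1025) + 4656909 = -454/3 + 4656909 = 13970273/3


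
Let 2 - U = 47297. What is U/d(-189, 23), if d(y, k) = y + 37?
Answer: 47295/152 ≈ 311.15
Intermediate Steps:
d(y, k) = 37 + y
U = -47295 (U = 2 - 1*47297 = 2 - 47297 = -47295)
U/d(-189, 23) = -47295/(37 - 189) = -47295/(-152) = -47295*(-1/152) = 47295/152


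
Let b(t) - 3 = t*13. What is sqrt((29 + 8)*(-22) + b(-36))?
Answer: I*sqrt(1279) ≈ 35.763*I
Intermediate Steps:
b(t) = 3 + 13*t (b(t) = 3 + t*13 = 3 + 13*t)
sqrt((29 + 8)*(-22) + b(-36)) = sqrt((29 + 8)*(-22) + (3 + 13*(-36))) = sqrt(37*(-22) + (3 - 468)) = sqrt(-814 - 465) = sqrt(-1279) = I*sqrt(1279)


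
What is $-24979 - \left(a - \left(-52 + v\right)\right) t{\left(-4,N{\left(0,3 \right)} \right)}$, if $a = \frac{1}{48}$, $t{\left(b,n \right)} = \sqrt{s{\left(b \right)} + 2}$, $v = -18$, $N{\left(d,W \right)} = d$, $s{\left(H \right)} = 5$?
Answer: $-24979 - \frac{3361 \sqrt{7}}{48} \approx -25164.0$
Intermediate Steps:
$t{\left(b,n \right)} = \sqrt{7}$ ($t{\left(b,n \right)} = \sqrt{5 + 2} = \sqrt{7}$)
$a = \frac{1}{48} \approx 0.020833$
$-24979 - \left(a - \left(-52 + v\right)\right) t{\left(-4,N{\left(0,3 \right)} \right)} = -24979 - \left(\frac{1}{48} + \left(52 - -18\right)\right) \sqrt{7} = -24979 - \left(\frac{1}{48} + \left(52 + 18\right)\right) \sqrt{7} = -24979 - \left(\frac{1}{48} + 70\right) \sqrt{7} = -24979 - \frac{3361 \sqrt{7}}{48}$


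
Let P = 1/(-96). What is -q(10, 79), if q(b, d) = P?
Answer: 1/96 ≈ 0.010417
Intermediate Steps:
P = -1/96 ≈ -0.010417
q(b, d) = -1/96
-q(10, 79) = -1*(-1/96) = 1/96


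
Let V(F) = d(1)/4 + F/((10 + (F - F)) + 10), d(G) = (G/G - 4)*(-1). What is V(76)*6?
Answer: 273/10 ≈ 27.300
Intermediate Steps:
d(G) = 3 (d(G) = (1 - 4)*(-1) = -3*(-1) = 3)
V(F) = 3/4 + F/20 (V(F) = 3/4 + F/((10 + (F - F)) + 10) = 3*(1/4) + F/((10 + 0) + 10) = 3/4 + F/(10 + 10) = 3/4 + F/20)
V(76)*6 = (3/4 + (1/20)*76)*6 = (3/4 + 19/5)*6 = (91/20)*6 = 273/10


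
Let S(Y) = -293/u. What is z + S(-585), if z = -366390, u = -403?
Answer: -147654877/403 ≈ -3.6639e+5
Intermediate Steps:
S(Y) = 293/403 (S(Y) = -293/(-403) = -293*(-1/403) = 293/403)
z + S(-585) = -366390 + 293/403 = -147654877/403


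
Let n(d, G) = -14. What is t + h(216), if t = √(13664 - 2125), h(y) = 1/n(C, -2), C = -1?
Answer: -1/14 + √11539 ≈ 107.35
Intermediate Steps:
h(y) = -1/14 (h(y) = 1/(-14) = -1/14)
t = √11539 ≈ 107.42
t + h(216) = √11539 - 1/14 = -1/14 + √11539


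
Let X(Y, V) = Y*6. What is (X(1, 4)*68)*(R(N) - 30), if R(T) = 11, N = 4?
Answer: -7752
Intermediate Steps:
X(Y, V) = 6*Y
(X(1, 4)*68)*(R(N) - 30) = ((6*1)*68)*(11 - 30) = (6*68)*(-19) = 408*(-19) = -7752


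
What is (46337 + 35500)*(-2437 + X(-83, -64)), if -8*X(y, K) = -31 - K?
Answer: -1598194773/8 ≈ -1.9977e+8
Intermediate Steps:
X(y, K) = 31/8 + K/8 (X(y, K) = -(-31 - K)/8 = 31/8 + K/8)
(46337 + 35500)*(-2437 + X(-83, -64)) = (46337 + 35500)*(-2437 + (31/8 + (⅛)*(-64))) = 81837*(-2437 + (31/8 - 8)) = 81837*(-2437 - 33/8) = 81837*(-19529/8) = -1598194773/8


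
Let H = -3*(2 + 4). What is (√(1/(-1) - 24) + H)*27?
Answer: -486 + 135*I ≈ -486.0 + 135.0*I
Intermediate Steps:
H = -18 (H = -3*6 = -18)
(√(1/(-1) - 24) + H)*27 = (√(1/(-1) - 24) - 18)*27 = (√(1*(-1) - 24) - 18)*27 = (√(-1 - 24) - 18)*27 = (√(-25) - 18)*27 = (5*I - 18)*27 = (-18 + 5*I)*27 = -486 + 135*I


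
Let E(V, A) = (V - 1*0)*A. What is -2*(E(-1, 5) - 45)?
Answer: 100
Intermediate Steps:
E(V, A) = A*V (E(V, A) = (V + 0)*A = V*A = A*V)
-2*(E(-1, 5) - 45) = -2*(5*(-1) - 45) = -2*(-5 - 45) = -2*(-50) = 100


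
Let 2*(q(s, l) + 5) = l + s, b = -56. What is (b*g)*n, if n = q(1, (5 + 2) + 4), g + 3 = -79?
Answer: 4592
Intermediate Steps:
g = -82 (g = -3 - 79 = -82)
q(s, l) = -5 + l/2 + s/2 (q(s, l) = -5 + (l + s)/2 = -5 + (l/2 + s/2) = -5 + l/2 + s/2)
n = 1 (n = -5 + ((5 + 2) + 4)/2 + (1/2)*1 = -5 + (7 + 4)/2 + 1/2 = -5 + (1/2)*11 + 1/2 = -5 + 11/2 + 1/2 = 1)
(b*g)*n = -56*(-82)*1 = 4592*1 = 4592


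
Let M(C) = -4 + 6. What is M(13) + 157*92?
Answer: 14446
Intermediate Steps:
M(C) = 2
M(13) + 157*92 = 2 + 157*92 = 2 + 14444 = 14446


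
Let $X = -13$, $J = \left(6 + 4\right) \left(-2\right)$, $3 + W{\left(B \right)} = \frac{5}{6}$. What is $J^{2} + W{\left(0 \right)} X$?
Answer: $\frac{2569}{6} \approx 428.17$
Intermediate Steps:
$W{\left(B \right)} = - \frac{13}{6}$ ($W{\left(B \right)} = -3 + \frac{5}{6} = - \frac{13}{6}$)
$J = -20$ ($J = 10 \left(-2\right) = -20$)
$J^{2} + W{\left(0 \right)} X = \left(-20\right)^{2} - - \frac{169}{6} = 400 + \frac{169}{6} = \frac{2569}{6}$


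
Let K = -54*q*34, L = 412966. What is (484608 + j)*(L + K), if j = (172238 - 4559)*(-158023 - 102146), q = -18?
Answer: -19457090083282002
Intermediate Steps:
K = 33048 (K = -54*(-18)*34 = 972*34 = 33048)
j = -43624877751 (j = 167679*(-260169) = -43624877751)
(484608 + j)*(L + K) = (484608 - 43624877751)*(412966 + 33048) = -43624393143*446014 = -19457090083282002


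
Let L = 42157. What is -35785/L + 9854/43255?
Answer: -1132465097/1823501035 ≈ -0.62104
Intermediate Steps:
-35785/L + 9854/43255 = -35785/42157 + 9854/43255 = -1132465097/1823501035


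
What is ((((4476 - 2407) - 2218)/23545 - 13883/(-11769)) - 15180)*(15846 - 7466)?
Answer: -7049372737164296/55420221 ≈ -1.2720e+8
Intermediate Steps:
((((4476 - 2407) - 2218)/23545 - 13883/(-11769)) - 15180)*(15846 - 7466) = (((2069 - 2218)*(1/23545) - 13883*(-1/11769)) - 15180)*8380 = ((-149*1/23545 + 13883/11769) - 15180)*8380 = ((-149/23545 + 13883/11769) - 15180)*8380 = (325121654/277101105 - 15180)*8380 = -4206069652246/277101105*8380 = -7049372737164296/55420221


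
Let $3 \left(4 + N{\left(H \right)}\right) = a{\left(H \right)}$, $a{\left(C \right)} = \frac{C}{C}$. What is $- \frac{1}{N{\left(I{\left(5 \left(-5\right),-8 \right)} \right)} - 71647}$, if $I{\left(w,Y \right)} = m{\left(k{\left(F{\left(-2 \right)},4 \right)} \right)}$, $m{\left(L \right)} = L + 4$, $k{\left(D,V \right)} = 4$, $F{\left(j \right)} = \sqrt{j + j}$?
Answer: $\frac{3}{214952} \approx 1.3957 \cdot 10^{-5}$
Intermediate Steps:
$F{\left(j \right)} = \sqrt{2} \sqrt{j}$ ($F{\left(j \right)} = \sqrt{2 j} = \sqrt{2} \sqrt{j}$)
$m{\left(L \right)} = 4 + L$
$I{\left(w,Y \right)} = 8$ ($I{\left(w,Y \right)} = 4 + 4 = 8$)
$a{\left(C \right)} = 1$
$N{\left(H \right)} = - \frac{11}{3}$ ($N{\left(H \right)} = -4 + \frac{1}{3} \cdot 1 = -4 + \frac{1}{3} = - \frac{11}{3}$)
$- \frac{1}{N{\left(I{\left(5 \left(-5\right),-8 \right)} \right)} - 71647} = - \frac{1}{- \frac{11}{3} - 71647} = - \frac{1}{- \frac{214952}{3}} = \left(-1\right) \left(- \frac{3}{214952}\right) = \frac{3}{214952}$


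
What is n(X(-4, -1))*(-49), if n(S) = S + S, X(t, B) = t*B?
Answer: -392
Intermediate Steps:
X(t, B) = B*t
n(S) = 2*S
n(X(-4, -1))*(-49) = (2*(-1*(-4)))*(-49) = (2*4)*(-49) = 8*(-49) = -392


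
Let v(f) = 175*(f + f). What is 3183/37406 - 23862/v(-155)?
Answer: 532629861/1014637750 ≈ 0.52495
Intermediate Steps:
v(f) = 350*f (v(f) = 175*(2*f) = 350*f)
3183/37406 - 23862/v(-155) = 3183/37406 - 23862/(350*(-155)) = 3183*(1/37406) - 23862/(-54250) = 3183/37406 - 23862*(-1/54250) = 3183/37406 + 11931/27125 = 532629861/1014637750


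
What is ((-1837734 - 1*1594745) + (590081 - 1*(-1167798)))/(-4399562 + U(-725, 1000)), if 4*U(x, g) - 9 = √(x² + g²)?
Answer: 14735005514700/38712251796937 + 20932500*√2441/38712251796937 ≈ 0.38066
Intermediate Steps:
U(x, g) = 9/4 + √(g² + x²)/4 (U(x, g) = 9/4 + √(x² + g²)/4 = 9/4 + √(g² + x²)/4)
((-1837734 - 1*1594745) + (590081 - 1*(-1167798)))/(-4399562 + U(-725, 1000)) = ((-1837734 - 1*1594745) + (590081 - 1*(-1167798)))/(-4399562 + (9/4 + √(1000² + (-725)²)/4)) = ((-1837734 - 1594745) + (590081 + 1167798))/(-4399562 + (9/4 + √(1000000 + 525625)/4)) = (-3432479 + 1757879)/(-4399562 + (9/4 + √1525625/4)) = -1674600/(-4399562 + (9/4 + (25*√2441)/4)) = -1674600/(-4399562 + (9/4 + 25*√2441/4)) = -1674600/(-17598239/4 + 25*√2441/4)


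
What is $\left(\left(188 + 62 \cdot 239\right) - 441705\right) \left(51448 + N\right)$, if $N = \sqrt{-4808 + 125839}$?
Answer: $-21952810152 - 426699 \sqrt{121031} \approx -2.2101 \cdot 10^{10}$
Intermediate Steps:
$N = \sqrt{121031} \approx 347.9$
$\left(\left(188 + 62 \cdot 239\right) - 441705\right) \left(51448 + N\right) = \left(\left(188 + 62 \cdot 239\right) - 441705\right) \left(51448 + \sqrt{121031}\right) = \left(\left(188 + 14818\right) - 441705\right) \left(51448 + \sqrt{121031}\right) = \left(15006 - 441705\right) \left(51448 + \sqrt{121031}\right) = - 426699 \left(51448 + \sqrt{121031}\right) = -21952810152 - 426699 \sqrt{121031}$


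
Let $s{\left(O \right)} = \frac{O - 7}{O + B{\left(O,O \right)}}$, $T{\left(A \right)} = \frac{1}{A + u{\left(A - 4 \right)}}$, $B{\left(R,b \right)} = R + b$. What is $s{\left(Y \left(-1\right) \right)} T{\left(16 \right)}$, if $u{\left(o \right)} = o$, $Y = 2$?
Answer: $\frac{3}{56} \approx 0.053571$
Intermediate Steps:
$T{\left(A \right)} = \frac{1}{-4 + 2 A}$ ($T{\left(A \right)} = \frac{1}{A + \left(A - 4\right)} = \frac{1}{A + \left(-4 + A\right)} = \frac{1}{-4 + 2 A}$)
$s{\left(O \right)} = \frac{-7 + O}{3 O}$ ($s{\left(O \right)} = \frac{O - 7}{O + \left(O + O\right)} = \frac{-7 + O}{O + 2 O} = \frac{-7 + O}{3 O}$)
$s{\left(Y \left(-1\right) \right)} T{\left(16 \right)} = \frac{-7 + 2 \left(-1\right)}{3 \cdot 2 \left(-1\right)} \frac{1}{2 \left(-2 + 16\right)} = \frac{-7 - 2}{3 \left(-2\right)} \frac{1}{2 \cdot 14} = \frac{1}{3} \left(- \frac{1}{2}\right) \left(-9\right) \frac{1}{2} \cdot \frac{1}{14} = \frac{3}{2} \cdot \frac{1}{28} = \frac{3}{56}$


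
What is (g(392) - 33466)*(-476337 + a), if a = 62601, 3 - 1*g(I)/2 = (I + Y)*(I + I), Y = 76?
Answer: 317453013024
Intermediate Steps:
g(I) = 6 - 4*I*(76 + I) (g(I) = 6 - 2*(I + 76)*(I + I) = 6 - 2*(76 + I)*2*I = 6 - 4*I*(76 + I))
(g(392) - 33466)*(-476337 + a) = ((6 - 304*392 - 4*392²) - 33466)*(-476337 + 62601) = ((6 - 119168 - 4*153664) - 33466)*(-413736) = ((6 - 119168 - 614656) - 33466)*(-413736) = (-733818 - 33466)*(-413736) = -767284*(-413736) = 317453013024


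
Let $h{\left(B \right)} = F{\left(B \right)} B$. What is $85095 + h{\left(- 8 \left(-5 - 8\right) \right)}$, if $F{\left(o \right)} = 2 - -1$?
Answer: $85407$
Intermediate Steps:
$F{\left(o \right)} = 3$ ($F{\left(o \right)} = 2 + 1 = 3$)
$h{\left(B \right)} = 3 B$
$85095 + h{\left(- 8 \left(-5 - 8\right) \right)} = 85095 + 3 \left(- 8 \left(-5 - 8\right)\right) = 85095 + 3 \left(\left(-8\right) \left(-13\right)\right) = 85095 + 3 \cdot 104 = 85095 + 312 = 85407$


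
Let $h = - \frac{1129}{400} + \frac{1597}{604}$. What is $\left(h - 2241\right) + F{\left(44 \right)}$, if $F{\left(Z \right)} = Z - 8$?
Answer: $- \frac{133192779}{60400} \approx -2205.2$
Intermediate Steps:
$F{\left(Z \right)} = -8 + Z$ ($F{\left(Z \right)} = Z - 8 = -8 + Z$)
$h = - \frac{10779}{60400}$ ($h = \left(-1129\right) \frac{1}{400} + 1597 \cdot \frac{1}{604} = - \frac{1129}{400} + \frac{1597}{604} = - \frac{10779}{60400} \approx -0.17846$)
$\left(h - 2241\right) + F{\left(44 \right)} = \left(- \frac{10779}{60400} - 2241\right) + \left(-8 + 44\right) = - \frac{135367179}{60400} + 36 = - \frac{133192779}{60400}$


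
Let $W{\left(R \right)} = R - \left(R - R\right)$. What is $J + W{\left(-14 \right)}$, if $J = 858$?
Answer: $844$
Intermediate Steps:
$W{\left(R \right)} = R$ ($W{\left(R \right)} = R - 0 = R + 0 = R$)
$J + W{\left(-14 \right)} = 858 - 14 = 844$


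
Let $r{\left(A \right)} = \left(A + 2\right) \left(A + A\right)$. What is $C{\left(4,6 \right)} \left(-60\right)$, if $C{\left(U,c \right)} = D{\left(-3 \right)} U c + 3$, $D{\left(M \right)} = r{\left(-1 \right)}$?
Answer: $2700$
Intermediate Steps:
$r{\left(A \right)} = 2 A \left(2 + A\right)$ ($r{\left(A \right)} = \left(2 + A\right) 2 A = 2 A \left(2 + A\right)$)
$D{\left(M \right)} = -2$ ($D{\left(M \right)} = 2 \left(-1\right) \left(2 - 1\right) = 2 \left(-1\right) 1 = -2$)
$C{\left(U,c \right)} = 3 - 2 U c$ ($C{\left(U,c \right)} = - 2 U c + 3 = 3 - 2 U c$)
$C{\left(4,6 \right)} \left(-60\right) = \left(3 - 8 \cdot 6\right) \left(-60\right) = \left(3 - 48\right) \left(-60\right) = \left(-45\right) \left(-60\right) = 2700$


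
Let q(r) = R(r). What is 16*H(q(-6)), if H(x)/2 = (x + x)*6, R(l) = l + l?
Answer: -4608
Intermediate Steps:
R(l) = 2*l
q(r) = 2*r
H(x) = 24*x (H(x) = 2*((x + x)*6) = 2*((2*x)*6) = 2*(12*x) = 24*x)
16*H(q(-6)) = 16*(24*(2*(-6))) = 16*(24*(-12)) = 16*(-288) = -4608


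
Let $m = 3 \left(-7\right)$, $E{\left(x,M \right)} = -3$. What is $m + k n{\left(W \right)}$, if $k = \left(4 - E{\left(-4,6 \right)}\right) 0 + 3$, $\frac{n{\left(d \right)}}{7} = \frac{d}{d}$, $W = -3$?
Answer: $0$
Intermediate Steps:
$n{\left(d \right)} = 7$ ($n{\left(d \right)} = 7 \frac{d}{d} = 7 \cdot 1 = 7$)
$m = -21$
$k = 3$ ($k = \left(4 - -3\right) 0 + 3 = \left(4 + 3\right) 0 + 3 = 7 \cdot 0 + 3 = 0 + 3 = 3$)
$m + k n{\left(W \right)} = -21 + 3 \cdot 7 = -21 + 21 = 0$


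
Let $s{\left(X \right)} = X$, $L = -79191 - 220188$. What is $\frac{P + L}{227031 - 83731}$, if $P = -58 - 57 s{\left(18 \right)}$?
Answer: $- \frac{300463}{143300} \approx -2.0967$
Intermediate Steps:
$L = -299379$ ($L = -79191 - 220188 = -299379$)
$P = -1084$ ($P = -58 - 1026 = -1084$)
$\frac{P + L}{227031 - 83731} = \frac{-1084 - 299379}{227031 - 83731} = - \frac{300463}{143300}$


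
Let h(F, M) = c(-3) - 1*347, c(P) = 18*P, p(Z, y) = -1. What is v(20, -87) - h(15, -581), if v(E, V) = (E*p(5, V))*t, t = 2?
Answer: 361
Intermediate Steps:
v(E, V) = -2*E (v(E, V) = (E*(-1))*2 = -E*2 = -2*E)
h(F, M) = -401 (h(F, M) = 18*(-3) - 1*347 = -54 - 347 = -401)
v(20, -87) - h(15, -581) = -2*20 - 1*(-401) = -40 + 401 = 361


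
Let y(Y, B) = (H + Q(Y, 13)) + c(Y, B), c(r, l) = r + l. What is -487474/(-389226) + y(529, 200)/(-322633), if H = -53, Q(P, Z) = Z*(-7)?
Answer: 78523750916/62788576029 ≈ 1.2506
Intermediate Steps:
c(r, l) = l + r
Q(P, Z) = -7*Z
y(Y, B) = -144 + B + Y (y(Y, B) = (-53 - 7*13) + (B + Y) = (-53 - 91) + (B + Y) = -144 + (B + Y) = -144 + B + Y)
-487474/(-389226) + y(529, 200)/(-322633) = -487474/(-389226) + (-144 + 200 + 529)/(-322633) = -487474*(-1/389226) + 585*(-1/322633) = 243737/194613 - 585/322633 = 78523750916/62788576029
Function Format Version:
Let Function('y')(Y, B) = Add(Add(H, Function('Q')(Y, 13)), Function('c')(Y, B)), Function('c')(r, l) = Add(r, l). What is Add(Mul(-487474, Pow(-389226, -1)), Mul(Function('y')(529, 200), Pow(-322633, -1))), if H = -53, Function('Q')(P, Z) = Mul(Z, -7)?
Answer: Rational(78523750916, 62788576029) ≈ 1.2506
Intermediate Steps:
Function('c')(r, l) = Add(l, r)
Function('Q')(P, Z) = Mul(-7, Z)
Function('y')(Y, B) = Add(-144, B, Y) (Function('y')(Y, B) = Add(Add(-53, Mul(-7, 13)), Add(B, Y)) = Add(Add(-53, -91), Add(B, Y)) = Add(-144, Add(B, Y)) = Add(-144, B, Y))
Add(Mul(-487474, Pow(-389226, -1)), Mul(Function('y')(529, 200), Pow(-322633, -1))) = Add(Mul(-487474, Pow(-389226, -1)), Mul(Add(-144, 200, 529), Pow(-322633, -1))) = Add(Mul(-487474, Rational(-1, 389226)), Mul(585, Rational(-1, 322633))) = Add(Rational(243737, 194613), Rational(-585, 322633)) = Rational(78523750916, 62788576029)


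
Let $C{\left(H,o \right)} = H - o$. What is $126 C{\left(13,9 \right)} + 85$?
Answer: $589$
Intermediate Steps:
$126 C{\left(13,9 \right)} + 85 = 126 \left(13 - 9\right) + 85 = 126 \cdot 4 + 85 = 504 + 85 = 589$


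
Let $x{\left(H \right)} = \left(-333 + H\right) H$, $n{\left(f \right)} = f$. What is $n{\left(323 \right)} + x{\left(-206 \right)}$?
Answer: $111357$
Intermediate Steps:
$x{\left(H \right)} = H \left(-333 + H\right)$
$n{\left(323 \right)} + x{\left(-206 \right)} = 323 - 206 \left(-333 - 206\right) = 323 - -111034 = 323 + 111034 = 111357$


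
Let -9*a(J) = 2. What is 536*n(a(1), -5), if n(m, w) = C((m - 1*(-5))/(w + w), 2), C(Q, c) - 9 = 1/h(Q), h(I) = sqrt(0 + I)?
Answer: 4824 - 1608*I*sqrt(430)/43 ≈ 4824.0 - 775.45*I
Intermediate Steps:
h(I) = sqrt(I)
C(Q, c) = 9 + 1/sqrt(Q) (C(Q, c) = 9 + 1/(sqrt(Q)) = 9 + 1/sqrt(Q))
a(J) = -2/9 (a(J) = -1/9*2 = -2/9)
n(m, w) = 9 + sqrt(2)/sqrt((5 + m)/w) (n(m, w) = 9 + 1/sqrt((m - 1*(-5))/(w + w)) = 9 + 1/sqrt((m + 5)/((2*w))) = 9 + 1/sqrt((5 + m)*(1/(2*w))) = 9 + 1/sqrt((5 + m)/(2*w)) = 9 + sqrt(2)/sqrt((5 + m)/w))
536*n(a(1), -5) = 536*(9 + sqrt(2)/sqrt(5/(-5) - 2/9/(-5))) = 536*(9 + sqrt(2)/sqrt(5*(-1/5) - 2/9*(-1/5))) = 536*(9 + sqrt(2)/sqrt(-1 + 2/45)) = 536*(9 + sqrt(2)/sqrt(-43/45)) = 536*(9 + sqrt(2)*(-3*I*sqrt(215)/43)) = 536*(9 - 3*I*sqrt(430)/43) = 4824 - 1608*I*sqrt(430)/43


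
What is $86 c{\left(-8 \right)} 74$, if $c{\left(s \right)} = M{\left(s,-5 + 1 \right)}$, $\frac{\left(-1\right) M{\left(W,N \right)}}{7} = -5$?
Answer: $222740$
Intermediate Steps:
$M{\left(W,N \right)} = 35$ ($M{\left(W,N \right)} = \left(-7\right) \left(-5\right) = 35$)
$c{\left(s \right)} = 35$
$86 c{\left(-8 \right)} 74 = 86 \cdot 35 \cdot 74 = 3010 \cdot 74 = 222740$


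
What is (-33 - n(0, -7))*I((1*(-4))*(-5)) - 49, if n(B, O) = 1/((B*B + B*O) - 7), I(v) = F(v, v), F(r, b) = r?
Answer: -4943/7 ≈ -706.14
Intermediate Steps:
I(v) = v
n(B, O) = 1/(-7 + B² + B*O) (n(B, O) = 1/((B² + B*O) - 7) = 1/(-7 + B² + B*O))
(-33 - n(0, -7))*I((1*(-4))*(-5)) - 49 = (-33 - 1/(-7 + 0² + 0*(-7)))*((1*(-4))*(-5)) - 49 = (-33 - 1/(-7 + 0 + 0))*(-4*(-5)) - 49 = (-33 - 1/(-7))*20 - 49 = (-33 - 1*(-⅐))*20 - 49 = (-33 + ⅐)*20 - 49 = -230/7*20 - 49 = -4600/7 - 49 = -4943/7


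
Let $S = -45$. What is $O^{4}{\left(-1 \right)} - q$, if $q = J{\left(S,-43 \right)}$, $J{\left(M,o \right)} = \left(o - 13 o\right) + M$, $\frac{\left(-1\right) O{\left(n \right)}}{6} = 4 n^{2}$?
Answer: $331305$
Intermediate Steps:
$O{\left(n \right)} = - 24 n^{2}$ ($O{\left(n \right)} = - 6 \cdot 4 n^{2} = - 24 n^{2}$)
$J{\left(M,o \right)} = M - 12 o$ ($J{\left(M,o \right)} = - 12 o + M = M - 12 o$)
$q = 471$ ($q = -45 - -516 = -45 + 516 = 471$)
$O^{4}{\left(-1 \right)} - q = \left(- 24 \left(-1\right)^{2}\right)^{4} - 471 = \left(\left(-24\right) 1\right)^{4} - 471 = \left(-24\right)^{4} - 471 = 331776 - 471 = 331305$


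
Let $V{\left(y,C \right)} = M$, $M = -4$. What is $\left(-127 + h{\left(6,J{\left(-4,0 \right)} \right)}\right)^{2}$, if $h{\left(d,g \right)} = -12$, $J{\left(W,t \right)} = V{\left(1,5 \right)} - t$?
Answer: $19321$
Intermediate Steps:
$V{\left(y,C \right)} = -4$
$J{\left(W,t \right)} = -4 - t$
$\left(-127 + h{\left(6,J{\left(-4,0 \right)} \right)}\right)^{2} = \left(-127 - 12\right)^{2} = \left(-139\right)^{2} = 19321$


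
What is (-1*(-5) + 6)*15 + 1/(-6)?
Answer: 989/6 ≈ 164.83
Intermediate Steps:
(-1*(-5) + 6)*15 + 1/(-6) = (5 + 6)*15 - ⅙ = 11*15 - ⅙ = 165 - ⅙ = 989/6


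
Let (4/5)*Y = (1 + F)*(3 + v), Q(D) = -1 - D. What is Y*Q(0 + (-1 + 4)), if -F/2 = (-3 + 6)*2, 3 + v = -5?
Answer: -275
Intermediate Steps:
v = -8 (v = -3 - 5 = -8)
F = -12 (F = -2*(-3 + 6)*2 = -6*2 = -2*6 = -12)
Y = 275/4 (Y = 5*((1 - 12)*(3 - 8))/4 = 5*(-11*(-5))/4 = (5/4)*55 = 275/4 ≈ 68.750)
Y*Q(0 + (-1 + 4)) = 275*(-1 - (0 + (-1 + 4)))/4 = 275*(-1 - (0 + 3))/4 = 275*(-1 - 1*3)/4 = 275*(-1 - 3)/4 = (275/4)*(-4) = -275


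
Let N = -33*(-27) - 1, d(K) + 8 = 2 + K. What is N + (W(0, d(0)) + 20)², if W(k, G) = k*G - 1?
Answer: 1251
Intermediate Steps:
d(K) = -6 + K (d(K) = -8 + (2 + K) = -6 + K)
W(k, G) = -1 + G*k (W(k, G) = G*k - 1 = -1 + G*k)
N = 890 (N = 891 - 1 = 890)
N + (W(0, d(0)) + 20)² = 890 + ((-1 + (-6 + 0)*0) + 20)² = 890 + ((-1 - 6*0) + 20)² = 890 + ((-1 + 0) + 20)² = 890 + (-1 + 20)² = 890 + 19² = 890 + 361 = 1251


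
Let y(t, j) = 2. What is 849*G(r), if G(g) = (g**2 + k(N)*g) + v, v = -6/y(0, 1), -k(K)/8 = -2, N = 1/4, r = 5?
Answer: 86598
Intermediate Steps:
N = 1/4 ≈ 0.25000
k(K) = 16 (k(K) = -8*(-2) = 16)
v = -3 (v = -6/2 = -6*1/2 = -3)
G(g) = -3 + g**2 + 16*g (G(g) = (g**2 + 16*g) - 3 = -3 + g**2 + 16*g)
849*G(r) = 849*(-3 + 5**2 + 16*5) = 849*(-3 + 25 + 80) = 849*102 = 86598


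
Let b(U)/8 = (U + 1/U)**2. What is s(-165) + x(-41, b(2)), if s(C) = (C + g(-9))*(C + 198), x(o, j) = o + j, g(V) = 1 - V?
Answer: -5106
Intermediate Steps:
b(U) = 8*(U + 1/U)**2
x(o, j) = j + o
s(C) = (10 + C)*(198 + C) (s(C) = (C + (1 - 1*(-9)))*(C + 198) = (C + (1 + 9))*(198 + C) = (C + 10)*(198 + C) = (10 + C)*(198 + C))
s(-165) + x(-41, b(2)) = (1980 + (-165)**2 + 208*(-165)) + (8*(1 + 2**2)**2/2**2 - 41) = (1980 + 27225 - 34320) + (8*(1/4)*(1 + 4)**2 - 41) = -5115 + (8*(1/4)*5**2 - 41) = -5115 + (8*(1/4)*25 - 41) = -5115 + (50 - 41) = -5115 + 9 = -5106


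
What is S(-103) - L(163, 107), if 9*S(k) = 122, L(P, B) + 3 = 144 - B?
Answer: -184/9 ≈ -20.444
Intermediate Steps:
L(P, B) = 141 - B (L(P, B) = -3 + (144 - B) = 141 - B)
S(k) = 122/9 (S(k) = (⅑)*122 = 122/9)
S(-103) - L(163, 107) = 122/9 - (141 - 1*107) = 122/9 - (141 - 107) = 122/9 - 1*34 = 122/9 - 34 = -184/9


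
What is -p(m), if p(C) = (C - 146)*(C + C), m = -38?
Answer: -13984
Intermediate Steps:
p(C) = 2*C*(-146 + C) (p(C) = (-146 + C)*(2*C) = 2*C*(-146 + C))
-p(m) = -2*(-38)*(-146 - 38) = -2*(-38)*(-184) = -1*13984 = -13984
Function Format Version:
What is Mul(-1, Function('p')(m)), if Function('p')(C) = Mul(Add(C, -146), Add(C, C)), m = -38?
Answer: -13984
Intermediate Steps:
Function('p')(C) = Mul(2, C, Add(-146, C)) (Function('p')(C) = Mul(Add(-146, C), Mul(2, C)) = Mul(2, C, Add(-146, C)))
Mul(-1, Function('p')(m)) = Mul(-1, Mul(2, -38, Add(-146, -38))) = Mul(-1, Mul(2, -38, -184)) = Mul(-1, 13984) = -13984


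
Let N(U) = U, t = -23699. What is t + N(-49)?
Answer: -23748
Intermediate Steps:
t + N(-49) = -23699 - 49 = -23748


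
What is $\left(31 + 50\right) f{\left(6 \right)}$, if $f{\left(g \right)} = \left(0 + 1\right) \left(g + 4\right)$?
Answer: $810$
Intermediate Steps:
$f{\left(g \right)} = 4 + g$ ($f{\left(g \right)} = 1 \left(4 + g\right) = 4 + g$)
$\left(31 + 50\right) f{\left(6 \right)} = \left(31 + 50\right) \left(4 + 6\right) = 81 \cdot 10 = 810$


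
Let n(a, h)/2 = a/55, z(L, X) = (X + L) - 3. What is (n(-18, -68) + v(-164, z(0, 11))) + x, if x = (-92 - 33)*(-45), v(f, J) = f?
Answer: 300319/55 ≈ 5460.3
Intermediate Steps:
z(L, X) = -3 + L + X (z(L, X) = (L + X) - 3 = -3 + L + X)
n(a, h) = 2*a/55 (n(a, h) = 2*(a/55) = 2*a/55)
x = 5625 (x = -125*(-45) = 5625)
(n(-18, -68) + v(-164, z(0, 11))) + x = ((2/55)*(-18) - 164) + 5625 = (-36/55 - 164) + 5625 = -9056/55 + 5625 = 300319/55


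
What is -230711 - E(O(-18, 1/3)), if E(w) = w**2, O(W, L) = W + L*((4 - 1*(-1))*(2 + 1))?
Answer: -230880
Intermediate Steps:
O(W, L) = W + 15*L (O(W, L) = W + L*((4 + 1)*3) = W + L*(5*3) = W + L*15 = W + 15*L)
-230711 - E(O(-18, 1/3)) = -230711 - (-18 + 15/3)**2 = -230711 - (-18 + 15*(1/3))**2 = -230711 - (-18 + 5)**2 = -230711 - 1*(-13)**2 = -230711 - 1*169 = -230711 - 169 = -230880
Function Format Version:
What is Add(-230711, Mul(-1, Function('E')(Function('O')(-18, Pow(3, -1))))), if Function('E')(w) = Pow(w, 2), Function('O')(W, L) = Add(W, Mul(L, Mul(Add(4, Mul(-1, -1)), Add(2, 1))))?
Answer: -230880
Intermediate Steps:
Function('O')(W, L) = Add(W, Mul(15, L)) (Function('O')(W, L) = Add(W, Mul(L, Mul(Add(4, 1), 3))) = Add(W, Mul(L, Mul(5, 3))) = Add(W, Mul(L, 15)) = Add(W, Mul(15, L)))
Add(-230711, Mul(-1, Function('E')(Function('O')(-18, Pow(3, -1))))) = Add(-230711, Mul(-1, Pow(Add(-18, Mul(15, Pow(3, -1))), 2))) = Add(-230711, Mul(-1, Pow(Add(-18, Mul(15, Rational(1, 3))), 2))) = Add(-230711, Mul(-1, Pow(Add(-18, 5), 2))) = Add(-230711, Mul(-1, Pow(-13, 2))) = Add(-230711, Mul(-1, 169)) = Add(-230711, -169) = -230880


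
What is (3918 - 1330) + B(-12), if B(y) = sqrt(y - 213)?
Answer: 2588 + 15*I ≈ 2588.0 + 15.0*I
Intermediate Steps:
B(y) = sqrt(-213 + y)
(3918 - 1330) + B(-12) = (3918 - 1330) + sqrt(-213 - 12) = 2588 + sqrt(-225) = 2588 + 15*I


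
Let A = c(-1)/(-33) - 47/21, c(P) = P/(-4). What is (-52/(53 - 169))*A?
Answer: -26975/26796 ≈ -1.0067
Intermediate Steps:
c(P) = -P/4 (c(P) = P*(-¼) = -P/4)
A = -2075/924 (A = -¼*(-1)/(-33) - 47/21 = (¼)*(-1/33) - 47*1/21 = -1/132 - 47/21 = -2075/924 ≈ -2.2457)
(-52/(53 - 169))*A = (-52/(53 - 169))*(-2075/924) = (-52/(-116))*(-2075/924) = -1/116*(-52)*(-2075/924) = (13/29)*(-2075/924) = -26975/26796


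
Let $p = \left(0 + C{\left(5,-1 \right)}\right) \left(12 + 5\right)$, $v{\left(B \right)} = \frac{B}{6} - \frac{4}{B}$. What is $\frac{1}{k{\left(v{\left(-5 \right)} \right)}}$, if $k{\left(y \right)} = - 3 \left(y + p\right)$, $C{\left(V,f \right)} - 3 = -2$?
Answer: $- \frac{10}{509} \approx -0.019646$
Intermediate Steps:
$C{\left(V,f \right)} = 1$ ($C{\left(V,f \right)} = 3 - 2 = 1$)
$v{\left(B \right)} = - \frac{4}{B} + \frac{B}{6}$ ($v{\left(B \right)} = B \frac{1}{6} - \frac{4}{B} = \frac{B}{6} - \frac{4}{B} = - \frac{4}{B} + \frac{B}{6}$)
$p = 17$ ($p = \left(0 + 1\right) \left(12 + 5\right) = 1 \cdot 17 = 17$)
$k{\left(y \right)} = -51 - 3 y$ ($k{\left(y \right)} = - 3 \left(y + 17\right) = - 3 \left(17 + y\right) = -51 - 3 y$)
$\frac{1}{k{\left(v{\left(-5 \right)} \right)}} = \frac{1}{-51 - 3 \left(- \frac{4}{-5} + \frac{1}{6} \left(-5\right)\right)} = \frac{1}{-51 - 3 \left(\left(-4\right) \left(- \frac{1}{5}\right) - \frac{5}{6}\right)} = \frac{1}{-51 - 3 \left(\frac{4}{5} - \frac{5}{6}\right)} = \frac{1}{-51 - - \frac{1}{10}} = \frac{1}{-51 + \frac{1}{10}} = \frac{1}{- \frac{509}{10}} = - \frac{10}{509}$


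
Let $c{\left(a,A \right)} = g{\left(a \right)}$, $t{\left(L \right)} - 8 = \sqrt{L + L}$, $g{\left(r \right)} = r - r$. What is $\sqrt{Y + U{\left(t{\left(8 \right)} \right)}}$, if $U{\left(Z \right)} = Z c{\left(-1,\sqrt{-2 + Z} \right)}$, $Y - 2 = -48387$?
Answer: $i \sqrt{48385} \approx 219.97 i$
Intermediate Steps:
$Y = -48385$ ($Y = 2 - 48387 = -48385$)
$g{\left(r \right)} = 0$
$t{\left(L \right)} = 8 + \sqrt{2} \sqrt{L}$ ($t{\left(L \right)} = 8 + \sqrt{L + L} = 8 + \sqrt{2 L} = 8 + \sqrt{2} \sqrt{L}$)
$c{\left(a,A \right)} = 0$
$U{\left(Z \right)} = 0$ ($U{\left(Z \right)} = Z 0 = 0$)
$\sqrt{Y + U{\left(t{\left(8 \right)} \right)}} = \sqrt{-48385 + 0} = \sqrt{-48385} = i \sqrt{48385}$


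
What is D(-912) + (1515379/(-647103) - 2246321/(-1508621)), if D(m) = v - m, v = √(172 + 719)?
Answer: 889492124041960/976233174963 + 9*√11 ≈ 941.00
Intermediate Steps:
v = 9*√11 (v = √891 = 9*√11 ≈ 29.850)
D(m) = -m + 9*√11 (D(m) = 9*√11 - m = -m + 9*√11)
D(-912) + (1515379/(-647103) - 2246321/(-1508621)) = (-1*(-912) + 9*√11) + (1515379/(-647103) - 2246321/(-1508621)) = (912 + 9*√11) + (1515379*(-1/647103) - 2246321*(-1/1508621)) = (912 + 9*√11) + (-1515379/647103 + 2246321/1508621) = (912 + 9*√11) - 832531524296/976233174963 = 889492124041960/976233174963 + 9*√11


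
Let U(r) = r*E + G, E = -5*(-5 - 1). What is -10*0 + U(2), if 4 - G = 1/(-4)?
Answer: 257/4 ≈ 64.250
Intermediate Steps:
G = 17/4 (G = 4 - 1/(-4) = 4 - 1*(-¼) = 4 + ¼ = 17/4 ≈ 4.2500)
E = 30 (E = -5*(-6) = 30)
U(r) = 17/4 + 30*r (U(r) = r*30 + 17/4 = 30*r + 17/4 = 17/4 + 30*r)
-10*0 + U(2) = -10*0 + (17/4 + 30*2) = 0 + (17/4 + 60) = 0 + 257/4 = 257/4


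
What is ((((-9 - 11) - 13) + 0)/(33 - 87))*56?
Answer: 308/9 ≈ 34.222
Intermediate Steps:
((((-9 - 11) - 13) + 0)/(33 - 87))*56 = (((-20 - 13) + 0)/(-54))*56 = ((-33 + 0)*(-1/54))*56 = -33*(-1/54)*56 = (11/18)*56 = 308/9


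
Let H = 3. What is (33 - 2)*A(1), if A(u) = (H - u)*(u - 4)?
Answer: -186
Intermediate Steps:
A(u) = (-4 + u)*(3 - u) (A(u) = (3 - u)*(u - 4) = (3 - u)*(-4 + u) = (-4 + u)*(3 - u))
(33 - 2)*A(1) = (33 - 2)*(-12 - 1*1**2 + 7*1) = 31*(-12 - 1*1 + 7) = 31*(-12 - 1 + 7) = 31*(-6) = -186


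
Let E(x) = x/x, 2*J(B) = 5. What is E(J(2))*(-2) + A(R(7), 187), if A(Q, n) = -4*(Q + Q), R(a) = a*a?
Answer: -394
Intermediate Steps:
R(a) = a²
J(B) = 5/2 (J(B) = (½)*5 = 5/2)
A(Q, n) = -8*Q
E(x) = 1
E(J(2))*(-2) + A(R(7), 187) = 1*(-2) - 8*7² = -2 - 8*49 = -2 - 392 = -394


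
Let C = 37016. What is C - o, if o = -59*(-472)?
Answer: 9168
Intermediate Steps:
o = 27848
C - o = 37016 - 1*27848 = 37016 - 27848 = 9168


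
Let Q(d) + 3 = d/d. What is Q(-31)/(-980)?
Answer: 1/490 ≈ 0.0020408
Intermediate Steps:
Q(d) = -2 (Q(d) = -3 + d/d = -3 + 1 = -2)
Q(-31)/(-980) = -2/(-980) = -2*(-1/980) = 1/490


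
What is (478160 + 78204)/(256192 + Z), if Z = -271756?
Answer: -139091/3891 ≈ -35.747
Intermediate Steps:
(478160 + 78204)/(256192 + Z) = (478160 + 78204)/(256192 - 271756) = 556364/(-15564) = 556364*(-1/15564) = -139091/3891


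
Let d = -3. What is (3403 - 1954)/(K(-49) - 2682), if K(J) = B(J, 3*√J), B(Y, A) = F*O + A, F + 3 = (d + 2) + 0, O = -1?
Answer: -3880422/7172125 - 30429*I/7172125 ≈ -0.54104 - 0.0042427*I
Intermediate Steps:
F = -4 (F = -3 + ((-3 + 2) + 0) = -3 + (-1 + 0) = -3 - 1 = -4)
B(Y, A) = 4 + A (B(Y, A) = -4*(-1) + A = 4 + A)
K(J) = 4 + 3*√J
(3403 - 1954)/(K(-49) - 2682) = (3403 - 1954)/((4 + 3*√(-49)) - 2682) = 1449/((4 + 3*(7*I)) - 2682) = 1449/((4 + 21*I) - 2682) = 1449/(-2678 + 21*I) = 1449*((-2678 - 21*I)/7172125) = 1449*(-2678 - 21*I)/7172125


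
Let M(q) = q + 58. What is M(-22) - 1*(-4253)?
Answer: 4289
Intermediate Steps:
M(q) = 58 + q
M(-22) - 1*(-4253) = (58 - 22) - 1*(-4253) = 36 + 4253 = 4289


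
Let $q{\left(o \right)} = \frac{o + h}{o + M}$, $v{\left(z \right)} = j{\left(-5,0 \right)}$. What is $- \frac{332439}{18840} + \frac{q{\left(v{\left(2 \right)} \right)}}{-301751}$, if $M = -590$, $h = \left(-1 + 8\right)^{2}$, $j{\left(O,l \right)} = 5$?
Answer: $- \frac{434693128783}{24634951640} \approx -17.645$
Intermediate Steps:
$h = 49$ ($h = 7^{2} = 49$)
$v{\left(z \right)} = 5$
$q{\left(o \right)} = \frac{49 + o}{-590 + o}$ ($q{\left(o \right)} = \frac{o + 49}{o - 590} = \frac{49 + o}{-590 + o}$)
$- \frac{332439}{18840} + \frac{q{\left(v{\left(2 \right)} \right)}}{-301751} = - \frac{332439}{18840} + \frac{\frac{1}{-590 + 5} \left(49 + 5\right)}{-301751} = \left(-332439\right) \frac{1}{18840} + \frac{1}{-585} \cdot 54 \left(- \frac{1}{301751}\right) = - \frac{110813}{6280} + \left(- \frac{1}{585}\right) 54 \left(- \frac{1}{301751}\right) = - \frac{110813}{6280} - - \frac{6}{19613815} = - \frac{110813}{6280} + \frac{6}{19613815} = - \frac{434693128783}{24634951640}$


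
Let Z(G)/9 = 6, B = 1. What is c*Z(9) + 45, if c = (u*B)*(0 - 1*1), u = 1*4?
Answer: -171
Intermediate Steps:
u = 4
c = -4 (c = (4*1)*(0 - 1*1) = 4*(0 - 1) = 4*(-1) = -4)
Z(G) = 54 (Z(G) = 9*6 = 54)
c*Z(9) + 45 = -4*54 + 45 = -216 + 45 = -171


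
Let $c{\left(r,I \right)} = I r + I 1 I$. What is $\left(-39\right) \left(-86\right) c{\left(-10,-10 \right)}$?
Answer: $670800$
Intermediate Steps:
$c{\left(r,I \right)} = I^{2} + I r$ ($c{\left(r,I \right)} = I r + I I = I r + I^{2} = I^{2} + I r$)
$\left(-39\right) \left(-86\right) c{\left(-10,-10 \right)} = \left(-39\right) \left(-86\right) \left(- 10 \left(-10 - 10\right)\right) = 3354 \left(\left(-10\right) \left(-20\right)\right) = 3354 \cdot 200 = 670800$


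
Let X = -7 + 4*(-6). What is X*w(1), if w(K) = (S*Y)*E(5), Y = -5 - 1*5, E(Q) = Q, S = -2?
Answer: -3100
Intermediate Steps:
X = -31 (X = -7 - 24 = -31)
Y = -10 (Y = -5 - 5 = -10)
w(K) = 100 (w(K) = -2*(-10)*5 = 20*5 = 100)
X*w(1) = -31*100 = -3100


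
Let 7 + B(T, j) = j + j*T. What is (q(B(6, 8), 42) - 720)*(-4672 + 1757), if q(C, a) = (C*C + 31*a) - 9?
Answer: -8669210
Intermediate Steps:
B(T, j) = -7 + j + T*j (B(T, j) = -7 + (j + j*T) = -7 + (j + T*j) = -7 + j + T*j)
q(C, a) = -9 + C**2 + 31*a (q(C, a) = (C**2 + 31*a) - 9 = -9 + C**2 + 31*a)
(q(B(6, 8), 42) - 720)*(-4672 + 1757) = ((-9 + (-7 + 8 + 6*8)**2 + 31*42) - 720)*(-4672 + 1757) = ((-9 + (-7 + 8 + 48)**2 + 1302) - 720)*(-2915) = ((-9 + 49**2 + 1302) - 720)*(-2915) = ((-9 + 2401 + 1302) - 720)*(-2915) = (3694 - 720)*(-2915) = 2974*(-2915) = -8669210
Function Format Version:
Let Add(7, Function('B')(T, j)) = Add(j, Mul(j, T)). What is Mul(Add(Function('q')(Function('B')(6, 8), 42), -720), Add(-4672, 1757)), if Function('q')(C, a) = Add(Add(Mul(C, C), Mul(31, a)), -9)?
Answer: -8669210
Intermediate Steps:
Function('B')(T, j) = Add(-7, j, Mul(T, j)) (Function('B')(T, j) = Add(-7, Add(j, Mul(j, T))) = Add(-7, Add(j, Mul(T, j))) = Add(-7, j, Mul(T, j)))
Function('q')(C, a) = Add(-9, Pow(C, 2), Mul(31, a)) (Function('q')(C, a) = Add(Add(Pow(C, 2), Mul(31, a)), -9) = Add(-9, Pow(C, 2), Mul(31, a)))
Mul(Add(Function('q')(Function('B')(6, 8), 42), -720), Add(-4672, 1757)) = Mul(Add(Add(-9, Pow(Add(-7, 8, Mul(6, 8)), 2), Mul(31, 42)), -720), Add(-4672, 1757)) = Mul(Add(Add(-9, Pow(Add(-7, 8, 48), 2), 1302), -720), -2915) = Mul(Add(Add(-9, Pow(49, 2), 1302), -720), -2915) = Mul(Add(Add(-9, 2401, 1302), -720), -2915) = Mul(Add(3694, -720), -2915) = Mul(2974, -2915) = -8669210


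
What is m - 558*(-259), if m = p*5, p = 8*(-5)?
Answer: 144322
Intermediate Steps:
p = -40
m = -200 (m = -40*5 = -200)
m - 558*(-259) = -200 - 558*(-259) = -200 + 144522 = 144322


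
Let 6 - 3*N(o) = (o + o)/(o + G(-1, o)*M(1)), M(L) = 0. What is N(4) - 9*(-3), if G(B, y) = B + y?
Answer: 85/3 ≈ 28.333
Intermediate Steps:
N(o) = 4/3 (N(o) = 2 - (o + o)/(3*(o + (-1 + o)*0)) = 2 - 2*o/(3*(o + 0)) = 2 - 2*o/(3*o) = 2 - 1/3*2 = 2 - 2/3 = 4/3)
N(4) - 9*(-3) = 4/3 - 9*(-3) = 4/3 + 27 = 85/3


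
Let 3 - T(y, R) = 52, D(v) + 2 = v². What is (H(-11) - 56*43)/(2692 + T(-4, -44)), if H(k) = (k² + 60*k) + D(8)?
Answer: -2885/2643 ≈ -1.0916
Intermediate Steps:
D(v) = -2 + v²
T(y, R) = -49 (T(y, R) = 3 - 1*52 = 3 - 52 = -49)
H(k) = 62 + k² + 60*k (H(k) = (k² + 60*k) + (-2 + 8²) = (k² + 60*k) + (-2 + 64) = (k² + 60*k) + 62 = 62 + k² + 60*k)
(H(-11) - 56*43)/(2692 + T(-4, -44)) = ((62 + (-11)² + 60*(-11)) - 56*43)/(2692 - 49) = ((62 + 121 - 660) - 2408)/2643 = (-477 - 2408)*(1/2643) = -2885*1/2643 = -2885/2643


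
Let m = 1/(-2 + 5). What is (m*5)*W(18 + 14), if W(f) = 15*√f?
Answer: 100*√2 ≈ 141.42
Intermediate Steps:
m = ⅓ (m = 1/3 = ⅓ ≈ 0.33333)
(m*5)*W(18 + 14) = ((⅓)*5)*(15*√(18 + 14)) = 5*(15*√32)/3 = 5*(15*(4*√2))/3 = 5*(60*√2)/3 = 100*√2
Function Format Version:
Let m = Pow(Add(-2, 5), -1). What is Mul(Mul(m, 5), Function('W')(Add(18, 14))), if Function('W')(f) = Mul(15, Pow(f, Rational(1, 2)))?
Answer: Mul(100, Pow(2, Rational(1, 2))) ≈ 141.42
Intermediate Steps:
m = Rational(1, 3) (m = Pow(3, -1) = Rational(1, 3) ≈ 0.33333)
Mul(Mul(m, 5), Function('W')(Add(18, 14))) = Mul(Mul(Rational(1, 3), 5), Mul(15, Pow(Add(18, 14), Rational(1, 2)))) = Mul(Rational(5, 3), Mul(15, Pow(32, Rational(1, 2)))) = Mul(Rational(5, 3), Mul(15, Mul(4, Pow(2, Rational(1, 2))))) = Mul(Rational(5, 3), Mul(60, Pow(2, Rational(1, 2)))) = Mul(100, Pow(2, Rational(1, 2)))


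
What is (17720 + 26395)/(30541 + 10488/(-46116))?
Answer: 169533945/117368189 ≈ 1.4445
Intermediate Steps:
(17720 + 26395)/(30541 + 10488/(-46116)) = 44115/(30541 + 10488*(-1/46116)) = 44115/(30541 - 874/3843) = 44115/(117368189/3843) = 44115*(3843/117368189) = 169533945/117368189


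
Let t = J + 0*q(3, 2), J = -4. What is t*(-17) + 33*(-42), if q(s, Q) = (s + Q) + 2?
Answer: -1318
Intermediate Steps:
q(s, Q) = 2 + Q + s (q(s, Q) = (Q + s) + 2 = 2 + Q + s)
t = -4 (t = -4 + 0*(2 + 2 + 3) = -4 + 0*7 = -4 + 0 = -4)
t*(-17) + 33*(-42) = -4*(-17) + 33*(-42) = 68 - 1386 = -1318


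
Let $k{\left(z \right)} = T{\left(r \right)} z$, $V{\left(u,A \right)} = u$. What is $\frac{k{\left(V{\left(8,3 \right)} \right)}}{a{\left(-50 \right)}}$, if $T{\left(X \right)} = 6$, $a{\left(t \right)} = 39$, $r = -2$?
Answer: $\frac{16}{13} \approx 1.2308$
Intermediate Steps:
$k{\left(z \right)} = 6 z$
$\frac{k{\left(V{\left(8,3 \right)} \right)}}{a{\left(-50 \right)}} = \frac{6 \cdot 8}{39} = 48 \cdot \frac{1}{39} = \frac{16}{13}$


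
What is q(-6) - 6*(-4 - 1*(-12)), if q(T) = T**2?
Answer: -12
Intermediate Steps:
q(-6) - 6*(-4 - 1*(-12)) = (-6)**2 - 6*(-4 - 1*(-12)) = 36 - 6*(-4 + 12) = 36 - 6*8 = 36 - 48 = -12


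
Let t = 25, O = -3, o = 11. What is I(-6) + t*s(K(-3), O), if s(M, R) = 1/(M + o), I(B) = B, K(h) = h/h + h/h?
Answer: -53/13 ≈ -4.0769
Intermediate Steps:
K(h) = 2 (K(h) = 1 + 1 = 2)
s(M, R) = 1/(11 + M) (s(M, R) = 1/(M + 11) = 1/(11 + M))
I(-6) + t*s(K(-3), O) = -6 + 25/(11 + 2) = -6 + 25/13 = -53/13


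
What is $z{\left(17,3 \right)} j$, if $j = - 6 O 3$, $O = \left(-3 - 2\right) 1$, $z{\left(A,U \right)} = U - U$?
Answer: $0$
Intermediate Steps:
$z{\left(A,U \right)} = 0$
$O = -5$ ($O = \left(-5\right) 1 = -5$)
$j = 90$ ($j = \left(-6\right) \left(-5\right) 3 = 30 \cdot 3 = 90$)
$z{\left(17,3 \right)} j = 0 \cdot 90 = 0$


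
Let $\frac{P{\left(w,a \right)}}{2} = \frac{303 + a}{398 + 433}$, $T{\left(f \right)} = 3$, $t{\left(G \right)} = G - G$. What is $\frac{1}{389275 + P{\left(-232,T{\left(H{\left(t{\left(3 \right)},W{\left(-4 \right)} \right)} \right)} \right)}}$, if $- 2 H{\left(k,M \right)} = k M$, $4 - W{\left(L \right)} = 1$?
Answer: $\frac{277}{107829379} \approx 2.5689 \cdot 10^{-6}$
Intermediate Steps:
$W{\left(L \right)} = 3$ ($W{\left(L \right)} = 4 - 1 = 3$)
$t{\left(G \right)} = 0$
$H{\left(k,M \right)} = - \frac{M k}{2}$ ($H{\left(k,M \right)} = - \frac{k M}{2} = - \frac{M k}{2}$)
$P{\left(w,a \right)} = \frac{202}{277} + \frac{2 a}{831}$ ($P{\left(w,a \right)} = 2 \frac{303 + a}{398 + 433} = 2 \frac{303 + a}{831} = 2 \left(303 + a\right) \frac{1}{831} = 2 \left(\frac{101}{277} + \frac{a}{831}\right) = \frac{202}{277} + \frac{2 a}{831}$)
$\frac{1}{389275 + P{\left(-232,T{\left(H{\left(t{\left(3 \right)},W{\left(-4 \right)} \right)} \right)} \right)}} = \frac{1}{389275 + \left(\frac{202}{277} + \frac{2}{831} \cdot 3\right)} = \frac{1}{389275 + \left(\frac{202}{277} + \frac{2}{277}\right)} = \frac{1}{389275 + \frac{204}{277}} = \frac{1}{\frac{107829379}{277}} = \frac{277}{107829379}$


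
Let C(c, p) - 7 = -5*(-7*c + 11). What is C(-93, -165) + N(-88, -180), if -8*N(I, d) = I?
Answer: -3292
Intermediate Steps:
N(I, d) = -I/8
C(c, p) = -48 + 35*c (C(c, p) = 7 - 5*(-7*c + 11) = 7 - 5*(11 - 7*c) = 7 - (55 - 35*c) = 7 + (-55 + 35*c) = -48 + 35*c)
C(-93, -165) + N(-88, -180) = (-48 + 35*(-93)) - ⅛*(-88) = (-48 - 3255) + 11 = -3303 + 11 = -3292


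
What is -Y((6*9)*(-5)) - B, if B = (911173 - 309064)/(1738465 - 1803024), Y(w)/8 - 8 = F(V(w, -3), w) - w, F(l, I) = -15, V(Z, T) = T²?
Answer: -135230027/64559 ≈ -2094.7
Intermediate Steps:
Y(w) = -56 - 8*w (Y(w) = 64 + 8*(-15 - w) = 64 + (-120 - 8*w) = -56 - 8*w)
B = -602109/64559 (B = 602109/(-64559) = 602109*(-1/64559) = -602109/64559 ≈ -9.3265)
-Y((6*9)*(-5)) - B = -(-56 - 8*6*9*(-5)) - 1*(-602109/64559) = -(-56 - 432*(-5)) + 602109/64559 = -(-56 - 8*(-270)) + 602109/64559 = -(-56 + 2160) + 602109/64559 = -1*2104 + 602109/64559 = -2104 + 602109/64559 = -135230027/64559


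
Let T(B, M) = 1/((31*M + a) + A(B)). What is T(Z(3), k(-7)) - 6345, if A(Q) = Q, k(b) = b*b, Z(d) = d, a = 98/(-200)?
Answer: -965397995/152151 ≈ -6345.0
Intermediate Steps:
a = -49/100 (a = 98*(-1/200) = -49/100 ≈ -0.49000)
k(b) = b²
T(B, M) = 1/(-49/100 + B + 31*M) (T(B, M) = 1/((31*M - 49/100) + B) = 1/((-49/100 + 31*M) + B) = 1/(-49/100 + B + 31*M))
T(Z(3), k(-7)) - 6345 = 100/(-49 + 100*3 + 3100*(-7)²) - 6345 = 100/(-49 + 300 + 3100*49) - 6345 = 100/(-49 + 300 + 151900) - 6345 = 100/152151 - 6345 = -965397995/152151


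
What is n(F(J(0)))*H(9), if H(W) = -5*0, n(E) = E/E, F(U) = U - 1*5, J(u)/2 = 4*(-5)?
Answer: 0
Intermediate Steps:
J(u) = -40 (J(u) = 2*(4*(-5)) = 2*(-20) = -40)
F(U) = -5 + U (F(U) = U - 5 = -5 + U)
n(E) = 1
H(W) = 0
n(F(J(0)))*H(9) = 1*0 = 0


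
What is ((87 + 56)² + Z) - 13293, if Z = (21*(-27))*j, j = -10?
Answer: 12826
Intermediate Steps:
Z = 5670 (Z = (21*(-27))*(-10) = -567*(-10) = 5670)
((87 + 56)² + Z) - 13293 = ((87 + 56)² + 5670) - 13293 = (143² + 5670) - 13293 = (20449 + 5670) - 13293 = 26119 - 13293 = 12826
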